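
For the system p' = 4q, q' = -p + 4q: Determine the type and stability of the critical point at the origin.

unstable improper node

A = [[0,4],[-1,4]]; det(A-λI) = λ^2 - 4λ + 4.
repeated λ = 2 with a single eigenvector.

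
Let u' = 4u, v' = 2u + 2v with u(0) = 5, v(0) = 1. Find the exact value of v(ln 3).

A = [[4,0],[2,2]]; eigenvalues λ = 2, 4.
Eigenvectors: (0,1) for λ=2, (-1,-1) for λ=4.
From the initial condition, c_1 = -4, c_2 = -5.
v(ln 3) = (-4)(3^2)(1) + (-5)(3^4)(-1) = 369.

369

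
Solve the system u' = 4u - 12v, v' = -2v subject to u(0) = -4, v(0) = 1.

Coefficient matrix A = [[4, -12], [0, -2]].
Characteristic polynomial det(A - λI) = λ^2 - 2λ - 8 = 0.
Eigenvalues λ = 4, -2.
For λ=4: (A-λI) row 1 is [0, -12], so an eigenvector is (1, 0).
For λ=-2: (A-λI) row 1 is [6, -12], so an eigenvector is (-2, -1).
General solution: c_1e^(4t)(1,0) + c_2e^(-2t)(-2,-1).
Applying u(0)=-4, v(0)=1 gives c_1=-6, c_2=-1.

u(t) = -6e^(4t) + 2e^(-2t), v(t) = e^(-2t)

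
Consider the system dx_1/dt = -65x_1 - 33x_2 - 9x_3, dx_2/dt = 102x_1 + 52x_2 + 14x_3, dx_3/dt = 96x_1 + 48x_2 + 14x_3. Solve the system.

x_1(t) = c_1e^(t) + 2c_2e^(-2t) - 3c_3e^(2t), x_2(t) = -2c_1e^(t) - 3c_2e^(-2t) + 5c_3e^(2t), x_3(t) = -3c_2e^(-2t) + 4c_3e^(2t)

Coefficient matrix A = [[-65, -33, -9], [102, 52, 14], [96, 48, 14]].
det(A - λI) = 0 gives eigenvalues λ = 1, -2, 2.
For λ=1: eigenvector (1,-2,0).
For λ=-2: eigenvector (2,-3,-3).
For λ=2: eigenvector (-3,5,4).
General solution: c_1e^(t)(1,-2,0) + c_2e^(-2t)(2,-3,-3) + c_3e^(2t)(-3,5,4).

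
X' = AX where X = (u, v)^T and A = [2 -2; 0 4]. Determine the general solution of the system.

u(t) = -c_1e^(2t) + c_2e^(4t), v(t) = -c_2e^(4t)

Coefficient matrix A = [[2, -2], [0, 4]].
Characteristic polynomial det(A - λI) = λ^2 - 6λ + 8 = 0.
Eigenvalues λ = 2, 4.
For λ=2: (A-λI) row 1 is [0, -2], so an eigenvector is (-1, 0).
For λ=4: (A-λI) row 1 is [-2, -2], so an eigenvector is (1, -1).
General solution: c_1e^(2t)(-1,0) + c_2e^(4t)(1,-1).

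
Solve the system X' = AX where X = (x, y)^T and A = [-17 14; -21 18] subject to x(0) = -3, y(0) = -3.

Coefficient matrix A = [[-17, 14], [-21, 18]].
Characteristic polynomial det(A - λI) = λ^2 - λ - 12 = 0.
Eigenvalues λ = -3, 4.
For λ=-3: (A-λI) row 1 is [-14, 14], so an eigenvector is (1, 1).
For λ=4: (A-λI) row 1 is [-21, 14], so an eigenvector is (-2, -3).
General solution: C_1e^(-3t)(1,1) + C_2e^(4t)(-2,-3).
Applying x(0)=-3, y(0)=-3 gives C_1=-3, C_2=0.

x(t) = -3e^(-3t), y(t) = -3e^(-3t)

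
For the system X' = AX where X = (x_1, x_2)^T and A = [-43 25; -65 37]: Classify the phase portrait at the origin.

stable spiral

A = [[-43,25],[-65,37]]; det(A-λI) = λ^2 + 6λ + 34.
λ = -3 ± 5i: negative real part.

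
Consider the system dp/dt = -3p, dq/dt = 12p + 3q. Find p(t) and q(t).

Coefficient matrix A = [[-3, 0], [12, 3]].
Characteristic polynomial det(A - λI) = λ^2 - 9 = 0.
Eigenvalues λ = -3, 3.
For λ=-3: (A-λI) row 2 is [12, 6], so an eigenvector is (1, -2).
For λ=3: (A-λI) row 1 is [-6, 0], so an eigenvector is (0, 1).
General solution: c_1e^(-3t)(1,-2) + c_2e^(3t)(0,1).

p(t) = c_1e^(-3t), q(t) = -2c_1e^(-3t) + c_2e^(3t)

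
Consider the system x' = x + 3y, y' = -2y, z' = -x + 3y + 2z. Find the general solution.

x(t) = -K_1e^(-2t) + K_3e^(t), y(t) = K_1e^(-2t), z(t) = -K_1e^(-2t) - K_2e^(2t) + K_3e^(t)

Coefficient matrix A = [[1, 3, 0], [0, -2, 0], [-1, 3, 2]].
det(A - λI) = 0 gives eigenvalues λ = -2, 2, 1.
For λ=-2: eigenvector (-1,1,-1).
For λ=2: eigenvector (0,0,-1).
For λ=1: eigenvector (1,0,1).
General solution: K_1e^(-2t)(-1,1,-1) + K_2e^(2t)(0,0,-1) + K_3e^(t)(1,0,1).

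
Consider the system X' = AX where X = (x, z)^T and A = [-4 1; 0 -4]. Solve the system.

x(t) = C_1e^(-4t) + C_2te^(-4t) + 3C_2e^(-4t), z(t) = C_2e^(-4t)

Coefficient matrix A = [[-4, 1], [0, -4]].
Characteristic polynomial det(A - λI) = λ^2 + 8λ + 16 = 0.
Single eigenvalue λ = -4 with algebraic multiplicity 2.
Eigenvector v = (1,0); generalized eigenvector w with (A-λI)w=v is (3,1).
General solution: e^(-4t)[C_1·v + C_2·(t·v + w)].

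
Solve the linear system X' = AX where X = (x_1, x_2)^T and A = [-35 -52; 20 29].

Coefficient matrix A = [[-35, -52], [20, 29]].
Characteristic polynomial det(A - λI) = λ^2 + 6λ + 25 = 0.
Eigenvalues λ = -3 ± 4i (complex conjugate pair).
For λ=-3+4i: an eigenvector is (-2,1) - i(3,-2) = (-2 - 3i, 1 + 2i).
A real fundamental pair from Re and Im of e^((-3+4i)t)v: X_1 = e^(-3t)(cos(4t)·(-2,1) + sin(4t)·(3,-2)), X_2 = e^(-3t)(sin(4t)·(-2,1) - cos(4t)·(3,-2)).
General solution: C_1X_1 + C_2X_2.

x_1(t) = 3C_1e^(-3t)sin(4t) - 2C_1e^(-3t)cos(4t) - 2C_2e^(-3t)sin(4t) - 3C_2e^(-3t)cos(4t), x_2(t) = -2C_1e^(-3t)sin(4t) + C_1e^(-3t)cos(4t) + C_2e^(-3t)sin(4t) + 2C_2e^(-3t)cos(4t)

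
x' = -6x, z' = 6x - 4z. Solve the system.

Coefficient matrix A = [[-6, 0], [6, -4]].
Characteristic polynomial det(A - λI) = λ^2 + 10λ + 24 = 0.
Eigenvalues λ = -6, -4.
For λ=-6: (A-λI) row 2 is [6, 2], so an eigenvector is (-1, 3).
For λ=-4: (A-λI) row 1 is [-2, 0], so an eigenvector is (0, -1).
General solution: C_1e^(-6t)(-1,3) + C_2e^(-4t)(0,-1).

x(t) = -C_1e^(-6t), z(t) = 3C_1e^(-6t) - C_2e^(-4t)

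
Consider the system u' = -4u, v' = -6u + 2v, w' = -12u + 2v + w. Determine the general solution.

Coefficient matrix A = [[-4, 0, 0], [-6, 2, 0], [-12, 2, 1]].
det(A - λI) = 0 gives eigenvalues λ = -4, 1, 2.
For λ=-4: eigenvector (1,1,2).
For λ=1: eigenvector (0,0,1).
For λ=2: eigenvector (0,1,2).
General solution: c_1e^(-4t)(1,1,2) + c_2e^(t)(0,0,1) + c_3e^(2t)(0,1,2).

u(t) = c_1e^(-4t), v(t) = c_1e^(-4t) + c_3e^(2t), w(t) = 2c_1e^(-4t) + c_2e^(t) + 2c_3e^(2t)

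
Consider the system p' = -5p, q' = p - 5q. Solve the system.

p(t) = K_2e^(-5t), q(t) = K_1e^(-5t) + K_2te^(-5t) + 3K_2e^(-5t)

Coefficient matrix A = [[-5, 0], [1, -5]].
Characteristic polynomial det(A - λI) = λ^2 + 10λ + 25 = 0.
Single eigenvalue λ = -5 with algebraic multiplicity 2.
Eigenvector v = (0,1); generalized eigenvector w with (A-λI)w=v is (1,3).
General solution: e^(-5t)[K_1·v + K_2·(t·v + w)].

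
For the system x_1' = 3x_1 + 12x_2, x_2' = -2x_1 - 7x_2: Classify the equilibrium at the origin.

stable node

A = [[3,12],[-2,-7]]; det(A-λI) = λ^2 + 4λ + 3.
λ = -3, -1: both negative.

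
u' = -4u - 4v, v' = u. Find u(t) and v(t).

Coefficient matrix A = [[-4, -4], [1, 0]].
Characteristic polynomial det(A - λI) = λ^2 + 4λ + 4 = 0.
Single eigenvalue λ = -2 with algebraic multiplicity 2.
Eigenvector v = (2,-1); generalized eigenvector w with (A-λI)w=v is (-1,0).
General solution: e^(-2t)[C_1·v + C_2·(t·v + w)].

u(t) = 2C_1e^(-2t) + 2C_2te^(-2t) - C_2e^(-2t), v(t) = -C_1e^(-2t) - C_2te^(-2t)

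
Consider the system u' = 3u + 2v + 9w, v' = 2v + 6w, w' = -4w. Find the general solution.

u(t) = K_1e^(3t) - 2K_2e^(2t) - K_3e^(-4t), v(t) = K_2e^(2t) - K_3e^(-4t), w(t) = K_3e^(-4t)

Coefficient matrix A = [[3, 2, 9], [0, 2, 6], [0, 0, -4]].
det(A - λI) = 0 gives eigenvalues λ = 3, 2, -4.
For λ=3: eigenvector (1,0,0).
For λ=2: eigenvector (-2,1,0).
For λ=-4: eigenvector (-1,-1,1).
General solution: K_1e^(3t)(1,0,0) + K_2e^(2t)(-2,1,0) + K_3e^(-4t)(-1,-1,1).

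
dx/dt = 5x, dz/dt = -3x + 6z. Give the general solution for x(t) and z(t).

Coefficient matrix A = [[5, 0], [-3, 6]].
Characteristic polynomial det(A - λI) = λ^2 - 11λ + 30 = 0.
Eigenvalues λ = 5, 6.
For λ=5: (A-λI) row 2 is [-3, 1], so an eigenvector is (-1, -3).
For λ=6: (A-λI) row 1 is [-1, 0], so an eigenvector is (0, 1).
General solution: c_1e^(5t)(-1,-3) + c_2e^(6t)(0,1).

x(t) = -c_1e^(5t), z(t) = -3c_1e^(5t) + c_2e^(6t)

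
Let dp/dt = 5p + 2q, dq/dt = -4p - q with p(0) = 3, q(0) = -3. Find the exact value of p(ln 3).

81

A = [[5,2],[-4,-1]]; eigenvalues λ = 1, 3.
Eigenvectors: (-1,2) for λ=1, (1,-1) for λ=3.
From the initial condition, c_1 = 0, c_2 = 3.
p(ln 3) = (0)(3^1)(-1) + (3)(3^3)(1) = 81.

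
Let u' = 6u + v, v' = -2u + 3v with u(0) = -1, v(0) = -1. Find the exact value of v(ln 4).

A = [[6,1],[-2,3]]; eigenvalues λ = 4, 5.
Eigenvectors: (-1,2) for λ=4, (-1,1) for λ=5.
From the initial condition, c_1 = -2, c_2 = 3.
v(ln 4) = (-2)(4^4)(2) + (3)(4^5)(1) = 2048.

2048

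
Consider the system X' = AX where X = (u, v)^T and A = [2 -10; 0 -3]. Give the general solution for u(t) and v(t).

u(t) = -C_1e^(2t) + 2C_2e^(-3t), v(t) = C_2e^(-3t)

Coefficient matrix A = [[2, -10], [0, -3]].
Characteristic polynomial det(A - λI) = λ^2 + λ - 6 = 0.
Eigenvalues λ = 2, -3.
For λ=2: (A-λI) row 1 is [0, -10], so an eigenvector is (-1, 0).
For λ=-3: (A-λI) row 1 is [5, -10], so an eigenvector is (2, 1).
General solution: C_1e^(2t)(-1,0) + C_2e^(-3t)(2,1).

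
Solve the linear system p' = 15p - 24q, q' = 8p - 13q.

p(t) = -2K_1e^(3t) + 3K_2e^(-t), q(t) = -K_1e^(3t) + 2K_2e^(-t)

Coefficient matrix A = [[15, -24], [8, -13]].
Characteristic polynomial det(A - λI) = λ^2 - 2λ - 3 = 0.
Eigenvalues λ = 3, -1.
For λ=3: (A-λI) row 1 is [12, -24], so an eigenvector is (-2, -1).
For λ=-1: (A-λI) row 1 is [16, -24], so an eigenvector is (3, 2).
General solution: K_1e^(3t)(-2,-1) + K_2e^(-t)(3,2).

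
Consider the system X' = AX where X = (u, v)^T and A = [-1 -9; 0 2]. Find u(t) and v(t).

u(t) = -K_1e^(-t) - 3K_2e^(2t), v(t) = K_2e^(2t)

Coefficient matrix A = [[-1, -9], [0, 2]].
Characteristic polynomial det(A - λI) = λ^2 - λ - 2 = 0.
Eigenvalues λ = -1, 2.
For λ=-1: (A-λI) row 1 is [0, -9], so an eigenvector is (-1, 0).
For λ=2: (A-λI) row 1 is [-3, -9], so an eigenvector is (-3, 1).
General solution: K_1e^(-t)(-1,0) + K_2e^(2t)(-3,1).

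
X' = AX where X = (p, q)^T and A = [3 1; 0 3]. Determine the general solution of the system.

Coefficient matrix A = [[3, 1], [0, 3]].
Characteristic polynomial det(A - λI) = λ^2 - 6λ + 9 = 0.
Single eigenvalue λ = 3 with algebraic multiplicity 2.
Eigenvector v = (-1,0); generalized eigenvector w with (A-λI)w=v is (-2,-1).
General solution: e^(3t)[c_1·v + c_2·(t·v + w)].

p(t) = -c_1e^(3t) - c_2te^(3t) - 2c_2e^(3t), q(t) = -c_2e^(3t)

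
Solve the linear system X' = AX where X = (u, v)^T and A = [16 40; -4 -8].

Coefficient matrix A = [[16, 40], [-4, -8]].
Characteristic polynomial det(A - λI) = λ^2 - 8λ + 32 = 0.
Eigenvalues λ = 4 ± 4i (complex conjugate pair).
For λ=4+4i: an eigenvector is (1,0) - i(3,-1) = (1 - 3i, 0 + i).
A real fundamental pair from Re and Im of e^((4+4i)t)v: X_1 = e^(4t)(cos(4t)·(1,0) + sin(4t)·(3,-1)), X_2 = e^(4t)(sin(4t)·(1,0) - cos(4t)·(3,-1)).
General solution: C_1X_1 + C_2X_2.

u(t) = 3C_1e^(4t)sin(4t) + C_1e^(4t)cos(4t) + C_2e^(4t)sin(4t) - 3C_2e^(4t)cos(4t), v(t) = -C_1e^(4t)sin(4t) + C_2e^(4t)cos(4t)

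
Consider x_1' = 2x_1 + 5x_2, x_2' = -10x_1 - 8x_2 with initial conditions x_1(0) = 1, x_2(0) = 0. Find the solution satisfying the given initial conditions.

x_1(t) = e^(-3t)sin(5t) + e^(-3t)cos(5t), x_2(t) = -2e^(-3t)sin(5t)

Coefficient matrix A = [[2, 5], [-10, -8]].
Characteristic polynomial det(A - λI) = λ^2 + 6λ + 34 = 0.
Eigenvalues λ = -3 ± 5i (complex conjugate pair).
For λ=-3+5i: an eigenvector is (0,1) - i(1,-1) = (0 - i, 1 + i).
A real fundamental pair from Re and Im of e^((-3+5i)t)v: X_1 = e^(-3t)(cos(5t)·(0,1) + sin(5t)·(1,-1)), X_2 = e^(-3t)(sin(5t)·(0,1) - cos(5t)·(1,-1)).
General solution: K_1X_1 + K_2X_2.
Applying x_1(0)=1, x_2(0)=0 gives K_1=1, K_2=-1.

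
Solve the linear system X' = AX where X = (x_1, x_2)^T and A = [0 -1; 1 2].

Coefficient matrix A = [[0, -1], [1, 2]].
Characteristic polynomial det(A - λI) = λ^2 - 2λ + 1 = 0.
Single eigenvalue λ = 1 with algebraic multiplicity 2.
Eigenvector v = (1,-1); generalized eigenvector w with (A-λI)w=v is (2,-3).
General solution: e^(t)[c_1·v + c_2·(t·v + w)].

x_1(t) = c_1e^(t) + c_2te^(t) + 2c_2e^(t), x_2(t) = -c_1e^(t) - c_2te^(t) - 3c_2e^(t)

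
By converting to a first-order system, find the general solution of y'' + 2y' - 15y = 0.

y(t) = c_1e^(3t) + c_2e^(-5t)

Let x_1 = y, x_2 = y'. Then x_1' = x_2 and x_2' = 15x_1 - 2x_2.
A = [[0,1],[15,-2]]; det(A-λI) = λ^2 + 2λ - 15.
Eigenvalues λ = 3, -5 with eigenvectors (1,3), (1,-5).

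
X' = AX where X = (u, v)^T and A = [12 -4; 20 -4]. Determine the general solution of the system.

Coefficient matrix A = [[12, -4], [20, -4]].
Characteristic polynomial det(A - λI) = λ^2 - 8λ + 32 = 0.
Eigenvalues λ = 4 ± 4i (complex conjugate pair).
For λ=4+4i: an eigenvector is (0,-1) - i(1,2) = (0 - i, -1 - 2i).
A real fundamental pair from Re and Im of e^((4+4i)t)v: X_1 = e^(4t)(cos(4t)·(0,-1) + sin(4t)·(1,2)), X_2 = e^(4t)(sin(4t)·(0,-1) - cos(4t)·(1,2)).
General solution: c_1X_1 + c_2X_2.

u(t) = c_1e^(4t)sin(4t) - c_2e^(4t)cos(4t), v(t) = 2c_1e^(4t)sin(4t) - c_1e^(4t)cos(4t) - c_2e^(4t)sin(4t) - 2c_2e^(4t)cos(4t)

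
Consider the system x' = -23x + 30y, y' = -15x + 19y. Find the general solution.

x(t) = 3K_1e^(-2t)sin(3t) + K_1e^(-2t)cos(3t) + K_2e^(-2t)sin(3t) - 3K_2e^(-2t)cos(3t), y(t) = 2K_1e^(-2t)sin(3t) + K_1e^(-2t)cos(3t) + K_2e^(-2t)sin(3t) - 2K_2e^(-2t)cos(3t)

Coefficient matrix A = [[-23, 30], [-15, 19]].
Characteristic polynomial det(A - λI) = λ^2 + 4λ + 13 = 0.
Eigenvalues λ = -2 ± 3i (complex conjugate pair).
For λ=-2+3i: an eigenvector is (1,1) - i(3,2) = (1 - 3i, 1 - 2i).
A real fundamental pair from Re and Im of e^((-2+3i)t)v: X_1 = e^(-2t)(cos(3t)·(1,1) + sin(3t)·(3,2)), X_2 = e^(-2t)(sin(3t)·(1,1) - cos(3t)·(3,2)).
General solution: K_1X_1 + K_2X_2.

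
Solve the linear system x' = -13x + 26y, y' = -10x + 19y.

Coefficient matrix A = [[-13, 26], [-10, 19]].
Characteristic polynomial det(A - λI) = λ^2 - 6λ + 13 = 0.
Eigenvalues λ = 3 ± 2i (complex conjugate pair).
For λ=3+2i: an eigenvector is (2,1) - i(-3,-2) = (2 + 3i, 1 + 2i).
A real fundamental pair from Re and Im of e^((3+2i)t)v: X_1 = e^(3t)(cos(2t)·(2,1) + sin(2t)·(-3,-2)), X_2 = e^(3t)(sin(2t)·(2,1) - cos(2t)·(-3,-2)).
General solution: K_1X_1 + K_2X_2.

x(t) = -3K_1e^(3t)sin(2t) + 2K_1e^(3t)cos(2t) + 2K_2e^(3t)sin(2t) + 3K_2e^(3t)cos(2t), y(t) = -2K_1e^(3t)sin(2t) + K_1e^(3t)cos(2t) + K_2e^(3t)sin(2t) + 2K_2e^(3t)cos(2t)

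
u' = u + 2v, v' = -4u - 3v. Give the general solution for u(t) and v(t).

Coefficient matrix A = [[1, 2], [-4, -3]].
Characteristic polynomial det(A - λI) = λ^2 + 2λ + 5 = 0.
Eigenvalues λ = -1 ± 2i (complex conjugate pair).
For λ=-1+2i: an eigenvector is (-1,1) - i(0,1) = (-1, 1 - i).
A real fundamental pair from Re and Im of e^((-1+2i)t)v: X_1 = e^(-t)(cos(2t)·(-1,1) + sin(2t)·(0,1)), X_2 = e^(-t)(sin(2t)·(-1,1) - cos(2t)·(0,1)).
General solution: K_1X_1 + K_2X_2.

u(t) = -K_1e^(-t)cos(2t) - K_2e^(-t)sin(2t), v(t) = K_1e^(-t)sin(2t) + K_1e^(-t)cos(2t) + K_2e^(-t)sin(2t) - K_2e^(-t)cos(2t)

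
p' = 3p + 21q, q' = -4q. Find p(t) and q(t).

Coefficient matrix A = [[3, 21], [0, -4]].
Characteristic polynomial det(A - λI) = λ^2 + λ - 12 = 0.
Eigenvalues λ = -4, 3.
For λ=-4: (A-λI) row 1 is [7, 21], so an eigenvector is (-3, 1).
For λ=3: (A-λI) row 1 is [0, 21], so an eigenvector is (1, 0).
General solution: c_1e^(-4t)(-3,1) + c_2e^(3t)(1,0).

p(t) = -3c_1e^(-4t) + c_2e^(3t), q(t) = c_1e^(-4t)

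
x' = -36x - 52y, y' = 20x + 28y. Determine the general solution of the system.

x(t) = -3c_1e^(-4t)sin(4t) + 2c_1e^(-4t)cos(4t) + 2c_2e^(-4t)sin(4t) + 3c_2e^(-4t)cos(4t), y(t) = 2c_1e^(-4t)sin(4t) - c_1e^(-4t)cos(4t) - c_2e^(-4t)sin(4t) - 2c_2e^(-4t)cos(4t)

Coefficient matrix A = [[-36, -52], [20, 28]].
Characteristic polynomial det(A - λI) = λ^2 + 8λ + 32 = 0.
Eigenvalues λ = -4 ± 4i (complex conjugate pair).
For λ=-4+4i: an eigenvector is (2,-1) - i(-3,2) = (2 + 3i, -1 - 2i).
A real fundamental pair from Re and Im of e^((-4+4i)t)v: X_1 = e^(-4t)(cos(4t)·(2,-1) + sin(4t)·(-3,2)), X_2 = e^(-4t)(sin(4t)·(2,-1) - cos(4t)·(-3,2)).
General solution: c_1X_1 + c_2X_2.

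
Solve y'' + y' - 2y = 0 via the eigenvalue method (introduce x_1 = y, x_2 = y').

Let x_1 = y, x_2 = y'. Then x_1' = x_2 and x_2' = 2x_1 - x_2.
A = [[0,1],[2,-1]]; det(A-λI) = λ^2 + λ - 2.
Eigenvalues λ = 1, -2 with eigenvectors (1,1), (1,-2).

y(t) = K_1e^(t) + K_2e^(-2t)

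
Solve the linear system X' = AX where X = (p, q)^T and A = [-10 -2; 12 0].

Coefficient matrix A = [[-10, -2], [12, 0]].
Characteristic polynomial det(A - λI) = λ^2 + 10λ + 24 = 0.
Eigenvalues λ = -6, -4.
For λ=-6: (A-λI) row 1 is [-4, -2], so an eigenvector is (1, -2).
For λ=-4: (A-λI) row 1 is [-6, -2], so an eigenvector is (1, -3).
General solution: K_1e^(-6t)(1,-2) + K_2e^(-4t)(1,-3).

p(t) = K_1e^(-6t) + K_2e^(-4t), q(t) = -2K_1e^(-6t) - 3K_2e^(-4t)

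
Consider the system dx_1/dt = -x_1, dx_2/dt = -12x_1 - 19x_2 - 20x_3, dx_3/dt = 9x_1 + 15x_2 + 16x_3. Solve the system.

x_1(t) = C_2e^(-t), x_2(t) = 4C_1e^(-4t) - 4C_2e^(-t) - C_3e^(t), x_3(t) = -3C_1e^(-4t) + 3C_2e^(-t) + C_3e^(t)

Coefficient matrix A = [[-1, 0, 0], [-12, -19, -20], [9, 15, 16]].
det(A - λI) = 0 gives eigenvalues λ = -4, -1, 1.
For λ=-4: eigenvector (0,4,-3).
For λ=-1: eigenvector (1,-4,3).
For λ=1: eigenvector (0,-1,1).
General solution: C_1e^(-4t)(0,4,-3) + C_2e^(-t)(1,-4,3) + C_3e^(t)(0,-1,1).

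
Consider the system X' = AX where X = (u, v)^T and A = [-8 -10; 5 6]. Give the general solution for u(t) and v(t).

Coefficient matrix A = [[-8, -10], [5, 6]].
Characteristic polynomial det(A - λI) = λ^2 + 2λ + 2 = 0.
Eigenvalues λ = -1 ± i (complex conjugate pair).
For λ=-1+i: an eigenvector is (-1,1) - i(-3,2) = (-1 + 3i, 1 - 2i).
A real fundamental pair from Re and Im of e^((-1+i)t)v: X_1 = e^(-t)(cos(t)·(-1,1) + sin(t)·(-3,2)), X_2 = e^(-t)(sin(t)·(-1,1) - cos(t)·(-3,2)).
General solution: K_1X_1 + K_2X_2.

u(t) = -3K_1e^(-t)sin(t) - K_1e^(-t)cos(t) - K_2e^(-t)sin(t) + 3K_2e^(-t)cos(t), v(t) = 2K_1e^(-t)sin(t) + K_1e^(-t)cos(t) + K_2e^(-t)sin(t) - 2K_2e^(-t)cos(t)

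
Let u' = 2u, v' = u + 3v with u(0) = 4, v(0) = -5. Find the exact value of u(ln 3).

A = [[2,0],[1,3]]; eigenvalues λ = 2, 3.
Eigenvectors: (1,-1) for λ=2, (0,-1) for λ=3.
From the initial condition, c_1 = 4, c_2 = 1.
u(ln 3) = (4)(3^2)(1) + (1)(3^3)(0) = 36.

36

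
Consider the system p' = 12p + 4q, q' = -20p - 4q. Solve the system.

p(t) = -c_1e^(4t)sin(4t) + c_2e^(4t)cos(4t), q(t) = 2c_1e^(4t)sin(4t) - c_1e^(4t)cos(4t) - c_2e^(4t)sin(4t) - 2c_2e^(4t)cos(4t)

Coefficient matrix A = [[12, 4], [-20, -4]].
Characteristic polynomial det(A - λI) = λ^2 - 8λ + 32 = 0.
Eigenvalues λ = 4 ± 4i (complex conjugate pair).
For λ=4+4i: an eigenvector is (0,-1) - i(-1,2) = (0 + i, -1 - 2i).
A real fundamental pair from Re and Im of e^((4+4i)t)v: X_1 = e^(4t)(cos(4t)·(0,-1) + sin(4t)·(-1,2)), X_2 = e^(4t)(sin(4t)·(0,-1) - cos(4t)·(-1,2)).
General solution: c_1X_1 + c_2X_2.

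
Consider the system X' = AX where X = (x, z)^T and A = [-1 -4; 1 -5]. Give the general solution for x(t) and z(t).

x(t) = 2K_1e^(-3t) + 2K_2te^(-3t) - K_2e^(-3t), z(t) = K_1e^(-3t) + K_2te^(-3t) - K_2e^(-3t)

Coefficient matrix A = [[-1, -4], [1, -5]].
Characteristic polynomial det(A - λI) = λ^2 + 6λ + 9 = 0.
Single eigenvalue λ = -3 with algebraic multiplicity 2.
Eigenvector v = (2,1); generalized eigenvector w with (A-λI)w=v is (-1,-1).
General solution: e^(-3t)[K_1·v + K_2·(t·v + w)].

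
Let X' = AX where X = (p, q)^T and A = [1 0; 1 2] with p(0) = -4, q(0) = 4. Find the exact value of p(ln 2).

-8

A = [[1,0],[1,2]]; eigenvalues λ = 1, 2.
Eigenvectors: (1,-1) for λ=1, (0,1) for λ=2.
From the initial condition, c_1 = -4, c_2 = 0.
p(ln 2) = (-4)(2^1)(1) + (0)(2^2)(0) = -8.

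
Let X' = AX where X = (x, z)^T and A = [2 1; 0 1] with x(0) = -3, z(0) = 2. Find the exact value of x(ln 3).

-15

A = [[2,1],[0,1]]; eigenvalues λ = 1, 2.
Eigenvectors: (1,-1) for λ=1, (-1,0) for λ=2.
From the initial condition, c_1 = -2, c_2 = 1.
x(ln 3) = (-2)(3^1)(1) + (1)(3^2)(-1) = -15.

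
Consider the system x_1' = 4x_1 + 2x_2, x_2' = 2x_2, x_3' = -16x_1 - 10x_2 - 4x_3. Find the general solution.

Coefficient matrix A = [[4, 2, 0], [0, 2, 0], [-16, -10, -4]].
det(A - λI) = 0 gives eigenvalues λ = 4, 2, -4.
For λ=4: eigenvector (1,0,-2).
For λ=2: eigenvector (-1,1,1).
For λ=-4: eigenvector (0,0,1).
General solution: K_1e^(4t)(1,0,-2) + K_2e^(2t)(-1,1,1) + K_3e^(-4t)(0,0,1).

x_1(t) = K_1e^(4t) - K_2e^(2t), x_2(t) = K_2e^(2t), x_3(t) = -2K_1e^(4t) + K_2e^(2t) + K_3e^(-4t)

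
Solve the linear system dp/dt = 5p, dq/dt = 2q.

Coefficient matrix A = [[5, 0], [0, 2]].
Characteristic polynomial det(A - λI) = λ^2 - 7λ + 10 = 0.
Eigenvalues λ = 2, 5.
For λ=2: (A-λI) row 1 is [3, 0], so an eigenvector is (0, 1).
For λ=5: (A-λI) row 2 is [0, -3], so an eigenvector is (-1, 0).
General solution: C_1e^(2t)(0,1) + C_2e^(5t)(-1,0).

p(t) = -C_2e^(5t), q(t) = C_1e^(2t)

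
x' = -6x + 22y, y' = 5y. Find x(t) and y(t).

x(t) = -C_1e^(-6t) + 2C_2e^(5t), y(t) = C_2e^(5t)

Coefficient matrix A = [[-6, 22], [0, 5]].
Characteristic polynomial det(A - λI) = λ^2 + λ - 30 = 0.
Eigenvalues λ = -6, 5.
For λ=-6: (A-λI) row 1 is [0, 22], so an eigenvector is (-1, 0).
For λ=5: (A-λI) row 1 is [-11, 22], so an eigenvector is (2, 1).
General solution: C_1e^(-6t)(-1,0) + C_2e^(5t)(2,1).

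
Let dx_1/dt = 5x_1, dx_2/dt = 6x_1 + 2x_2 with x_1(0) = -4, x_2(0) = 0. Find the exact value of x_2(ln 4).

-8064

A = [[5,0],[6,2]]; eigenvalues λ = 5, 2.
Eigenvectors: (-1,-2) for λ=5, (0,-1) for λ=2.
From the initial condition, c_1 = 4, c_2 = -8.
x_2(ln 4) = (4)(4^5)(-2) + (-8)(4^2)(-1) = -8064.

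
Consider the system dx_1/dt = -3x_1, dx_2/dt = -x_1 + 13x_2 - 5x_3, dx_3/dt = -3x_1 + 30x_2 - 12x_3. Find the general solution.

x_1(t) = C_1e^(-3t), x_2(t) = C_1e^(-3t) + C_2e^(3t) + C_3e^(-2t), x_3(t) = 3C_1e^(-3t) + 2C_2e^(3t) + 3C_3e^(-2t)

Coefficient matrix A = [[-3, 0, 0], [-1, 13, -5], [-3, 30, -12]].
det(A - λI) = 0 gives eigenvalues λ = -3, 3, -2.
For λ=-3: eigenvector (1,1,3).
For λ=3: eigenvector (0,1,2).
For λ=-2: eigenvector (0,1,3).
General solution: C_1e^(-3t)(1,1,3) + C_2e^(3t)(0,1,2) + C_3e^(-2t)(0,1,3).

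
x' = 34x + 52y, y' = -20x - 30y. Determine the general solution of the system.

Coefficient matrix A = [[34, 52], [-20, -30]].
Characteristic polynomial det(A - λI) = λ^2 - 4λ + 20 = 0.
Eigenvalues λ = 2 ± 4i (complex conjugate pair).
For λ=2+4i: an eigenvector is (-2,1) - i(-3,2) = (-2 + 3i, 1 - 2i).
A real fundamental pair from Re and Im of e^((2+4i)t)v: X_1 = e^(2t)(cos(4t)·(-2,1) + sin(4t)·(-3,2)), X_2 = e^(2t)(sin(4t)·(-2,1) - cos(4t)·(-3,2)).
General solution: c_1X_1 + c_2X_2.

x(t) = -3c_1e^(2t)sin(4t) - 2c_1e^(2t)cos(4t) - 2c_2e^(2t)sin(4t) + 3c_2e^(2t)cos(4t), y(t) = 2c_1e^(2t)sin(4t) + c_1e^(2t)cos(4t) + c_2e^(2t)sin(4t) - 2c_2e^(2t)cos(4t)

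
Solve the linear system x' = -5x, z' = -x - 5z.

Coefficient matrix A = [[-5, 0], [-1, -5]].
Characteristic polynomial det(A - λI) = λ^2 + 10λ + 25 = 0.
Single eigenvalue λ = -5 with algebraic multiplicity 2.
Eigenvector v = (0,-1); generalized eigenvector w with (A-λI)w=v is (1,3).
General solution: e^(-5t)[K_1·v + K_2·(t·v + w)].

x(t) = K_2e^(-5t), z(t) = -K_1e^(-5t) - K_2te^(-5t) + 3K_2e^(-5t)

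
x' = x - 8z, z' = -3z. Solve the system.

Coefficient matrix A = [[1, -8], [0, -3]].
Characteristic polynomial det(A - λI) = λ^2 + 2λ - 3 = 0.
Eigenvalues λ = -3, 1.
For λ=-3: (A-λI) row 1 is [4, -8], so an eigenvector is (-2, -1).
For λ=1: (A-λI) row 1 is [0, -8], so an eigenvector is (-1, 0).
General solution: K_1e^(-3t)(-2,-1) + K_2e^(t)(-1,0).

x(t) = -2K_1e^(-3t) - K_2e^(t), z(t) = -K_1e^(-3t)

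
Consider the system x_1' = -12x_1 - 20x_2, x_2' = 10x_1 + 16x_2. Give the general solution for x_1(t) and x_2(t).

x_1(t) = 3c_1e^(2t)sin(2t) + c_1e^(2t)cos(2t) + c_2e^(2t)sin(2t) - 3c_2e^(2t)cos(2t), x_2(t) = -2c_1e^(2t)sin(2t) - c_1e^(2t)cos(2t) - c_2e^(2t)sin(2t) + 2c_2e^(2t)cos(2t)

Coefficient matrix A = [[-12, -20], [10, 16]].
Characteristic polynomial det(A - λI) = λ^2 - 4λ + 8 = 0.
Eigenvalues λ = 2 ± 2i (complex conjugate pair).
For λ=2+2i: an eigenvector is (1,-1) - i(3,-2) = (1 - 3i, -1 + 2i).
A real fundamental pair from Re and Im of e^((2+2i)t)v: X_1 = e^(2t)(cos(2t)·(1,-1) + sin(2t)·(3,-2)), X_2 = e^(2t)(sin(2t)·(1,-1) - cos(2t)·(3,-2)).
General solution: c_1X_1 + c_2X_2.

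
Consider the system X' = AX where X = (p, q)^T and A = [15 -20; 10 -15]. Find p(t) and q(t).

Coefficient matrix A = [[15, -20], [10, -15]].
Characteristic polynomial det(A - λI) = λ^2 - 25 = 0.
Eigenvalues λ = 5, -5.
For λ=5: (A-λI) row 1 is [10, -20], so an eigenvector is (-2, -1).
For λ=-5: (A-λI) row 1 is [20, -20], so an eigenvector is (-1, -1).
General solution: c_1e^(5t)(-2,-1) + c_2e^(-5t)(-1,-1).

p(t) = -2c_1e^(5t) - c_2e^(-5t), q(t) = -c_1e^(5t) - c_2e^(-5t)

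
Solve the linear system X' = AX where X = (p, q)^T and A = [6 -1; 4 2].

p(t) = -c_1e^(4t) - c_2te^(4t) - c_2e^(4t), q(t) = -2c_1e^(4t) - 2c_2te^(4t) - c_2e^(4t)

Coefficient matrix A = [[6, -1], [4, 2]].
Characteristic polynomial det(A - λI) = λ^2 - 8λ + 16 = 0.
Single eigenvalue λ = 4 with algebraic multiplicity 2.
Eigenvector v = (-1,-2); generalized eigenvector w with (A-λI)w=v is (-1,-1).
General solution: e^(4t)[c_1·v + c_2·(t·v + w)].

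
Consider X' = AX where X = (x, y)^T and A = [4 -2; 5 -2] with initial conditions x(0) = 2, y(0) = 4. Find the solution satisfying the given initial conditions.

Coefficient matrix A = [[4, -2], [5, -2]].
Characteristic polynomial det(A - λI) = λ^2 - 2λ + 2 = 0.
Eigenvalues λ = 1 ± i (complex conjugate pair).
For λ=1+i: an eigenvector is (-1,-1) - i(-1,-2) = (-1 + i, -1 + 2i).
A real fundamental pair from Re and Im of e^((1+i)t)v: X_1 = e^(t)(cos(t)·(-1,-1) + sin(t)·(-1,-2)), X_2 = e^(t)(sin(t)·(-1,-1) - cos(t)·(-1,-2)).
General solution: c_1X_1 + c_2X_2.
Applying x(0)=2, y(0)=4 gives c_1=0, c_2=2.

x(t) = -2e^(t)sin(t) + 2e^(t)cos(t), y(t) = -2e^(t)sin(t) + 4e^(t)cos(t)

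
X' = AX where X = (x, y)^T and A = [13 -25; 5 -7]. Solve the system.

Coefficient matrix A = [[13, -25], [5, -7]].
Characteristic polynomial det(A - λI) = λ^2 - 6λ + 34 = 0.
Eigenvalues λ = 3 ± 5i (complex conjugate pair).
For λ=3+5i: an eigenvector is (1,0) - i(2,1) = (1 - 2i, 0 - i).
A real fundamental pair from Re and Im of e^((3+5i)t)v: X_1 = e^(3t)(cos(5t)·(1,0) + sin(5t)·(2,1)), X_2 = e^(3t)(sin(5t)·(1,0) - cos(5t)·(2,1)).
General solution: c_1X_1 + c_2X_2.

x(t) = 2c_1e^(3t)sin(5t) + c_1e^(3t)cos(5t) + c_2e^(3t)sin(5t) - 2c_2e^(3t)cos(5t), y(t) = c_1e^(3t)sin(5t) - c_2e^(3t)cos(5t)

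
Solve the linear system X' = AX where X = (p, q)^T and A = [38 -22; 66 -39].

Coefficient matrix A = [[38, -22], [66, -39]].
Characteristic polynomial det(A - λI) = λ^2 + λ - 30 = 0.
Eigenvalues λ = -6, 5.
For λ=-6: (A-λI) row 1 is [44, -22], so an eigenvector is (-1, -2).
For λ=5: (A-λI) row 1 is [33, -22], so an eigenvector is (2, 3).
General solution: C_1e^(-6t)(-1,-2) + C_2e^(5t)(2,3).

p(t) = -C_1e^(-6t) + 2C_2e^(5t), q(t) = -2C_1e^(-6t) + 3C_2e^(5t)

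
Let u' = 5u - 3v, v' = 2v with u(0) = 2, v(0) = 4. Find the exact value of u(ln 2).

-48

A = [[5,-3],[0,2]]; eigenvalues λ = 5, 2.
Eigenvectors: (-1,0) for λ=5, (1,1) for λ=2.
From the initial condition, c_1 = 2, c_2 = 4.
u(ln 2) = (2)(2^5)(-1) + (4)(2^2)(1) = -48.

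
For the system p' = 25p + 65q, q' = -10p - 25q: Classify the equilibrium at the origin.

center

A = [[25,65],[-10,-25]]; det(A-λI) = λ^2 + 25.
λ = 0 ± 5i: zero real part.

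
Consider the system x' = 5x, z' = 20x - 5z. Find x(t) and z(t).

Coefficient matrix A = [[5, 0], [20, -5]].
Characteristic polynomial det(A - λI) = λ^2 - 25 = 0.
Eigenvalues λ = 5, -5.
For λ=5: (A-λI) row 2 is [20, -10], so an eigenvector is (-1, -2).
For λ=-5: (A-λI) row 1 is [10, 0], so an eigenvector is (0, 1).
General solution: C_1e^(5t)(-1,-2) + C_2e^(-5t)(0,1).

x(t) = -C_1e^(5t), z(t) = -2C_1e^(5t) + C_2e^(-5t)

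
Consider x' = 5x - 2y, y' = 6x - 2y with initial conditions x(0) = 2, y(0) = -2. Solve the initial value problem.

Coefficient matrix A = [[5, -2], [6, -2]].
Characteristic polynomial det(A - λI) = λ^2 - 3λ + 2 = 0.
Eigenvalues λ = 1, 2.
For λ=1: (A-λI) row 1 is [4, -2], so an eigenvector is (-1, -2).
For λ=2: (A-λI) row 1 is [3, -2], so an eigenvector is (-2, -3).
General solution: C_1e^(t)(-1,-2) + C_2e^(2t)(-2,-3).
Applying x(0)=2, y(0)=-2 gives C_1=10, C_2=-6.

x(t) = 12e^(2t) - 10e^(t), y(t) = 18e^(2t) - 20e^(t)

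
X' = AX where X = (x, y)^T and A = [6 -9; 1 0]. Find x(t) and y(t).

Coefficient matrix A = [[6, -9], [1, 0]].
Characteristic polynomial det(A - λI) = λ^2 - 6λ + 9 = 0.
Single eigenvalue λ = 3 with algebraic multiplicity 2.
Eigenvector v = (3,1); generalized eigenvector w with (A-λI)w=v is (-2,-1).
General solution: e^(3t)[C_1·v + C_2·(t·v + w)].

x(t) = 3C_1e^(3t) + 3C_2te^(3t) - 2C_2e^(3t), y(t) = C_1e^(3t) + C_2te^(3t) - C_2e^(3t)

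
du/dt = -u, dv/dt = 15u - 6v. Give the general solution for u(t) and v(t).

u(t) = -C_1e^(-t), v(t) = -3C_1e^(-t) + C_2e^(-6t)

Coefficient matrix A = [[-1, 0], [15, -6]].
Characteristic polynomial det(A - λI) = λ^2 + 7λ + 6 = 0.
Eigenvalues λ = -1, -6.
For λ=-1: (A-λI) row 2 is [15, -5], so an eigenvector is (-1, -3).
For λ=-6: (A-λI) row 1 is [5, 0], so an eigenvector is (0, 1).
General solution: C_1e^(-t)(-1,-3) + C_2e^(-6t)(0,1).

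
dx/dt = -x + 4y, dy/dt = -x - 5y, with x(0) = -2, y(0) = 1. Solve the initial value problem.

x(t) = -2e^(-3t), y(t) = e^(-3t)

Coefficient matrix A = [[-1, 4], [-1, -5]].
Characteristic polynomial det(A - λI) = λ^2 + 6λ + 9 = 0.
Single eigenvalue λ = -3 with algebraic multiplicity 2.
Eigenvector v = (2,-1); generalized eigenvector w with (A-λI)w=v is (-3,2).
General solution: e^(-3t)[K_1·v + K_2·(t·v + w)].
Applying x(0)=-2, y(0)=1 gives K_1=-1, K_2=0.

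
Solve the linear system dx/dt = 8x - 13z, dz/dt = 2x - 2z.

Coefficient matrix A = [[8, -13], [2, -2]].
Characteristic polynomial det(A - λI) = λ^2 - 6λ + 10 = 0.
Eigenvalues λ = 3 ± i (complex conjugate pair).
For λ=3+i: an eigenvector is (-3,-1) - i(-2,-1) = (-3 + 2i, -1 + i).
A real fundamental pair from Re and Im of e^((3+i)t)v: X_1 = e^(3t)(cos(t)·(-3,-1) + sin(t)·(-2,-1)), X_2 = e^(3t)(sin(t)·(-3,-1) - cos(t)·(-2,-1)).
General solution: c_1X_1 + c_2X_2.

x(t) = -2c_1e^(3t)sin(t) - 3c_1e^(3t)cos(t) - 3c_2e^(3t)sin(t) + 2c_2e^(3t)cos(t), z(t) = -c_1e^(3t)sin(t) - c_1e^(3t)cos(t) - c_2e^(3t)sin(t) + c_2e^(3t)cos(t)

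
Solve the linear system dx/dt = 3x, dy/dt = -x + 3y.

Coefficient matrix A = [[3, 0], [-1, 3]].
Characteristic polynomial det(A - λI) = λ^2 - 6λ + 9 = 0.
Single eigenvalue λ = 3 with algebraic multiplicity 2.
Eigenvector v = (0,-1); generalized eigenvector w with (A-λI)w=v is (1,3).
General solution: e^(3t)[c_1·v + c_2·(t·v + w)].

x(t) = c_2e^(3t), y(t) = -c_1e^(3t) - c_2te^(3t) + 3c_2e^(3t)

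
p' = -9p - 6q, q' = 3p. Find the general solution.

Coefficient matrix A = [[-9, -6], [3, 0]].
Characteristic polynomial det(A - λI) = λ^2 + 9λ + 18 = 0.
Eigenvalues λ = -3, -6.
For λ=-3: (A-λI) row 1 is [-6, -6], so an eigenvector is (-1, 1).
For λ=-6: (A-λI) row 1 is [-3, -6], so an eigenvector is (2, -1).
General solution: c_1e^(-3t)(-1,1) + c_2e^(-6t)(2,-1).

p(t) = -c_1e^(-3t) + 2c_2e^(-6t), q(t) = c_1e^(-3t) - c_2e^(-6t)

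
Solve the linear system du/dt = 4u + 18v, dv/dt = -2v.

u(t) = c_1e^(4t) - 3c_2e^(-2t), v(t) = c_2e^(-2t)

Coefficient matrix A = [[4, 18], [0, -2]].
Characteristic polynomial det(A - λI) = λ^2 - 2λ - 8 = 0.
Eigenvalues λ = 4, -2.
For λ=4: (A-λI) row 1 is [0, 18], so an eigenvector is (1, 0).
For λ=-2: (A-λI) row 1 is [6, 18], so an eigenvector is (-3, 1).
General solution: c_1e^(4t)(1,0) + c_2e^(-2t)(-3,1).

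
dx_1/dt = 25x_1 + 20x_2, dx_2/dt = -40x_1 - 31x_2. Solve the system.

Coefficient matrix A = [[25, 20], [-40, -31]].
Characteristic polynomial det(A - λI) = λ^2 + 6λ + 25 = 0.
Eigenvalues λ = -3 ± 4i (complex conjugate pair).
For λ=-3+4i: an eigenvector is (-1,1) - i(-2,3) = (-1 + 2i, 1 - 3i).
A real fundamental pair from Re and Im of e^((-3+4i)t)v: X_1 = e^(-3t)(cos(4t)·(-1,1) + sin(4t)·(-2,3)), X_2 = e^(-3t)(sin(4t)·(-1,1) - cos(4t)·(-2,3)).
General solution: C_1X_1 + C_2X_2.

x_1(t) = -2C_1e^(-3t)sin(4t) - C_1e^(-3t)cos(4t) - C_2e^(-3t)sin(4t) + 2C_2e^(-3t)cos(4t), x_2(t) = 3C_1e^(-3t)sin(4t) + C_1e^(-3t)cos(4t) + C_2e^(-3t)sin(4t) - 3C_2e^(-3t)cos(4t)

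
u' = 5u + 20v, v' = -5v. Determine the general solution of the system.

Coefficient matrix A = [[5, 20], [0, -5]].
Characteristic polynomial det(A - λI) = λ^2 - 25 = 0.
Eigenvalues λ = 5, -5.
For λ=5: (A-λI) row 1 is [0, 20], so an eigenvector is (-1, 0).
For λ=-5: (A-λI) row 1 is [10, 20], so an eigenvector is (-2, 1).
General solution: K_1e^(5t)(-1,0) + K_2e^(-5t)(-2,1).

u(t) = -K_1e^(5t) - 2K_2e^(-5t), v(t) = K_2e^(-5t)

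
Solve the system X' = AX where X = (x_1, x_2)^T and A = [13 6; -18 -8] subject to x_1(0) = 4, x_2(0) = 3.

Coefficient matrix A = [[13, 6], [-18, -8]].
Characteristic polynomial det(A - λI) = λ^2 - 5λ + 4 = 0.
Eigenvalues λ = 4, 1.
For λ=4: (A-λI) row 1 is [9, 6], so an eigenvector is (2, -3).
For λ=1: (A-λI) row 1 is [12, 6], so an eigenvector is (-1, 2).
General solution: c_1e^(4t)(2,-3) + c_2e^(t)(-1,2).
Applying x_1(0)=4, x_2(0)=3 gives c_1=11, c_2=18.

x_1(t) = 22e^(4t) - 18e^(t), x_2(t) = -33e^(4t) + 36e^(t)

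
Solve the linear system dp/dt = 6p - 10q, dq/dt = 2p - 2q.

p(t) = -2C_1e^(2t)sin(2t) - C_1e^(2t)cos(2t) - C_2e^(2t)sin(2t) + 2C_2e^(2t)cos(2t), q(t) = -C_1e^(2t)sin(2t) + C_2e^(2t)cos(2t)

Coefficient matrix A = [[6, -10], [2, -2]].
Characteristic polynomial det(A - λI) = λ^2 - 4λ + 8 = 0.
Eigenvalues λ = 2 ± 2i (complex conjugate pair).
For λ=2+2i: an eigenvector is (-1,0) - i(-2,-1) = (-1 + 2i, 0 + i).
A real fundamental pair from Re and Im of e^((2+2i)t)v: X_1 = e^(2t)(cos(2t)·(-1,0) + sin(2t)·(-2,-1)), X_2 = e^(2t)(sin(2t)·(-1,0) - cos(2t)·(-2,-1)).
General solution: C_1X_1 + C_2X_2.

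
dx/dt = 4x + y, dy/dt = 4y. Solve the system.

Coefficient matrix A = [[4, 1], [0, 4]].
Characteristic polynomial det(A - λI) = λ^2 - 8λ + 16 = 0.
Single eigenvalue λ = 4 with algebraic multiplicity 2.
Eigenvector v = (-1,0); generalized eigenvector w with (A-λI)w=v is (-2,-1).
General solution: e^(4t)[K_1·v + K_2·(t·v + w)].

x(t) = -K_1e^(4t) - K_2te^(4t) - 2K_2e^(4t), y(t) = -K_2e^(4t)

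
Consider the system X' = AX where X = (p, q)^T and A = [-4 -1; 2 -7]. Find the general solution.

Coefficient matrix A = [[-4, -1], [2, -7]].
Characteristic polynomial det(A - λI) = λ^2 + 11λ + 30 = 0.
Eigenvalues λ = -5, -6.
For λ=-5: (A-λI) row 1 is [1, -1], so an eigenvector is (1, 1).
For λ=-6: (A-λI) row 1 is [2, -1], so an eigenvector is (1, 2).
General solution: c_1e^(-5t)(1,1) + c_2e^(-6t)(1,2).

p(t) = c_1e^(-5t) + c_2e^(-6t), q(t) = c_1e^(-5t) + 2c_2e^(-6t)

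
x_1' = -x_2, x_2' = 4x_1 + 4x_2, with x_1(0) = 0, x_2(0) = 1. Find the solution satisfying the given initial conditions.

x_1(t) = -te^(2t), x_2(t) = 2te^(2t) + e^(2t)

Coefficient matrix A = [[0, -1], [4, 4]].
Characteristic polynomial det(A - λI) = λ^2 - 4λ + 4 = 0.
Single eigenvalue λ = 2 with algebraic multiplicity 2.
Eigenvector v = (1,-2); generalized eigenvector w with (A-λI)w=v is (0,-1).
General solution: e^(2t)[c_1·v + c_2·(t·v + w)].
Applying x_1(0)=0, x_2(0)=1 gives c_1=0, c_2=-1.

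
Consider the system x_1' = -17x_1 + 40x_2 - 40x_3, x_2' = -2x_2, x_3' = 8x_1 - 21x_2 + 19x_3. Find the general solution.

x_1(t) = 5K_1e^(-t) - 2K_3e^(3t), x_2(t) = K_2e^(-2t), x_3(t) = -2K_1e^(-t) + K_2e^(-2t) + K_3e^(3t)

Coefficient matrix A = [[-17, 40, -40], [0, -2, 0], [8, -21, 19]].
det(A - λI) = 0 gives eigenvalues λ = -1, -2, 3.
For λ=-1: eigenvector (5,0,-2).
For λ=-2: eigenvector (0,1,1).
For λ=3: eigenvector (-2,0,1).
General solution: K_1e^(-t)(5,0,-2) + K_2e^(-2t)(0,1,1) + K_3e^(3t)(-2,0,1).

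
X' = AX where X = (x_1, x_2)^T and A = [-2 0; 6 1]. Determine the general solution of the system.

x_1(t) = -K_1e^(-2t), x_2(t) = 2K_1e^(-2t) + K_2e^(t)

Coefficient matrix A = [[-2, 0], [6, 1]].
Characteristic polynomial det(A - λI) = λ^2 + λ - 2 = 0.
Eigenvalues λ = -2, 1.
For λ=-2: (A-λI) row 2 is [6, 3], so an eigenvector is (-1, 2).
For λ=1: (A-λI) row 1 is [-3, 0], so an eigenvector is (0, 1).
General solution: K_1e^(-2t)(-1,2) + K_2e^(t)(0,1).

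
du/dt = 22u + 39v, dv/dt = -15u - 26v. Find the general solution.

u(t) = -3K_1e^(-2t)sin(3t) - 2K_1e^(-2t)cos(3t) - 2K_2e^(-2t)sin(3t) + 3K_2e^(-2t)cos(3t), v(t) = 2K_1e^(-2t)sin(3t) + K_1e^(-2t)cos(3t) + K_2e^(-2t)sin(3t) - 2K_2e^(-2t)cos(3t)

Coefficient matrix A = [[22, 39], [-15, -26]].
Characteristic polynomial det(A - λI) = λ^2 + 4λ + 13 = 0.
Eigenvalues λ = -2 ± 3i (complex conjugate pair).
For λ=-2+3i: an eigenvector is (-2,1) - i(-3,2) = (-2 + 3i, 1 - 2i).
A real fundamental pair from Re and Im of e^((-2+3i)t)v: X_1 = e^(-2t)(cos(3t)·(-2,1) + sin(3t)·(-3,2)), X_2 = e^(-2t)(sin(3t)·(-2,1) - cos(3t)·(-3,2)).
General solution: K_1X_1 + K_2X_2.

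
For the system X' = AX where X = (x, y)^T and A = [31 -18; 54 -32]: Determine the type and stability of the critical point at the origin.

A = [[31,-18],[54,-32]]; det(A-λI) = λ^2 + λ - 20.
λ = -5, 4: opposite signs.

saddle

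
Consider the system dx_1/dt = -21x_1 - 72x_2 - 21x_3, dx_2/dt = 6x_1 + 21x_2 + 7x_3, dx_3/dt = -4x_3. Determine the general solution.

Coefficient matrix A = [[-21, -72, -21], [6, 21, 7], [0, 0, -4]].
det(A - λI) = 0 gives eigenvalues λ = -4, 3, -3.
For λ=-4: eigenvector (3,-1,1).
For λ=3: eigenvector (-3,1,0).
For λ=-3: eigenvector (4,-1,0).
General solution: c_1e^(-4t)(3,-1,1) + c_2e^(3t)(-3,1,0) + c_3e^(-3t)(4,-1,0).

x_1(t) = 3c_1e^(-4t) - 3c_2e^(3t) + 4c_3e^(-3t), x_2(t) = -c_1e^(-4t) + c_2e^(3t) - c_3e^(-3t), x_3(t) = c_1e^(-4t)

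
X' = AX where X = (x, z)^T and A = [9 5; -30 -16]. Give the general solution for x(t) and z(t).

Coefficient matrix A = [[9, 5], [-30, -16]].
Characteristic polynomial det(A - λI) = λ^2 + 7λ + 6 = 0.
Eigenvalues λ = -1, -6.
For λ=-1: (A-λI) row 1 is [10, 5], so an eigenvector is (-1, 2).
For λ=-6: (A-λI) row 1 is [15, 5], so an eigenvector is (1, -3).
General solution: K_1e^(-t)(-1,2) + K_2e^(-6t)(1,-3).

x(t) = -K_1e^(-t) + K_2e^(-6t), z(t) = 2K_1e^(-t) - 3K_2e^(-6t)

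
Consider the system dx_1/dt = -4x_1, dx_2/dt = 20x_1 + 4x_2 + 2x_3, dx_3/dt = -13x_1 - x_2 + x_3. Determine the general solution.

x_1(t) = K_2e^(-4t), x_2(t) = 2K_1e^(3t) - 3K_2e^(-4t) - K_3e^(2t), x_3(t) = -K_1e^(3t) + 2K_2e^(-4t) + K_3e^(2t)

Coefficient matrix A = [[-4, 0, 0], [20, 4, 2], [-13, -1, 1]].
det(A - λI) = 0 gives eigenvalues λ = 3, -4, 2.
For λ=3: eigenvector (0,2,-1).
For λ=-4: eigenvector (1,-3,2).
For λ=2: eigenvector (0,-1,1).
General solution: K_1e^(3t)(0,2,-1) + K_2e^(-4t)(1,-3,2) + K_3e^(2t)(0,-1,1).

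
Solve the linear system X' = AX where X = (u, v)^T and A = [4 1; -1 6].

Coefficient matrix A = [[4, 1], [-1, 6]].
Characteristic polynomial det(A - λI) = λ^2 - 10λ + 25 = 0.
Single eigenvalue λ = 5 with algebraic multiplicity 2.
Eigenvector v = (1,1); generalized eigenvector w with (A-λI)w=v is (1,2).
General solution: e^(5t)[K_1·v + K_2·(t·v + w)].

u(t) = K_1e^(5t) + K_2te^(5t) + K_2e^(5t), v(t) = K_1e^(5t) + K_2te^(5t) + 2K_2e^(5t)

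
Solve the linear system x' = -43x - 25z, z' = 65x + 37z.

x(t) = c_1e^(-3t)sin(5t) - 2c_1e^(-3t)cos(5t) - 2c_2e^(-3t)sin(5t) - c_2e^(-3t)cos(5t), z(t) = -2c_1e^(-3t)sin(5t) + 3c_1e^(-3t)cos(5t) + 3c_2e^(-3t)sin(5t) + 2c_2e^(-3t)cos(5t)

Coefficient matrix A = [[-43, -25], [65, 37]].
Characteristic polynomial det(A - λI) = λ^2 + 6λ + 34 = 0.
Eigenvalues λ = -3 ± 5i (complex conjugate pair).
For λ=-3+5i: an eigenvector is (-2,3) - i(1,-2) = (-2 - i, 3 + 2i).
A real fundamental pair from Re and Im of e^((-3+5i)t)v: X_1 = e^(-3t)(cos(5t)·(-2,3) + sin(5t)·(1,-2)), X_2 = e^(-3t)(sin(5t)·(-2,3) - cos(5t)·(1,-2)).
General solution: c_1X_1 + c_2X_2.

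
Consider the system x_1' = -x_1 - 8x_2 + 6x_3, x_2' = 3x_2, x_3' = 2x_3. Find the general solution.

Coefficient matrix A = [[-1, -8, 6], [0, 3, 0], [0, 0, 2]].
det(A - λI) = 0 gives eigenvalues λ = 2, 3, -1.
For λ=2: eigenvector (2,0,1).
For λ=3: eigenvector (-2,1,0).
For λ=-1: eigenvector (1,0,0).
General solution: C_1e^(2t)(2,0,1) + C_2e^(3t)(-2,1,0) + C_3e^(-t)(1,0,0).

x_1(t) = 2C_1e^(2t) - 2C_2e^(3t) + C_3e^(-t), x_2(t) = C_2e^(3t), x_3(t) = C_1e^(2t)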